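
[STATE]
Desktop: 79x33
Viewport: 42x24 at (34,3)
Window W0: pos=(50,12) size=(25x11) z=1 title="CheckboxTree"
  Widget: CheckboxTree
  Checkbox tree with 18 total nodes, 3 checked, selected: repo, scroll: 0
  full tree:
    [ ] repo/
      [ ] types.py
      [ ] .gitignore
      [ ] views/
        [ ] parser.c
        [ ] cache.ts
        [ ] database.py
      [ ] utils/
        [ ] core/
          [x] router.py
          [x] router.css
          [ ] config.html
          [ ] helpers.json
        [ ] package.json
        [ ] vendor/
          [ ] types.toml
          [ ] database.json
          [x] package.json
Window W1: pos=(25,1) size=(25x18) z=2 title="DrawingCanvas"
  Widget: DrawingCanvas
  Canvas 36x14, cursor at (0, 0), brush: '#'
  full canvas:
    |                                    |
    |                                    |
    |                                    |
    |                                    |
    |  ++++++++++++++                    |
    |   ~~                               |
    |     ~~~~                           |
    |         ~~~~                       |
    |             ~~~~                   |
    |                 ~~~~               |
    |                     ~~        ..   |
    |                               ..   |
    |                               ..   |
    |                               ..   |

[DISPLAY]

───────────────┨                          
               ┃                          
               ┃                          
               ┃                          
               ┃                          
++++++++       ┃                          
               ┃                          
~              ┃                          
 ~~~~          ┃                          
     ~~~~      ┃┏━━━━━━━━━━━━━━━━━━━━━━━┓ 
         ~~~~  ┃┃ CheckboxTree          ┃ 
             ~~┃┠───────────────────────┨ 
               ┃┃>[-] repo/             ┃ 
               ┃┃   [ ] types.py        ┃ 
               ┃┃   [ ] .gitignore      ┃ 
━━━━━━━━━━━━━━━┛┃   [ ] views/          ┃ 
                ┃     [ ] parser.c      ┃ 
                ┃     [ ] cache.ts      ┃ 
                ┃     [ ] database.py   ┃ 
                ┗━━━━━━━━━━━━━━━━━━━━━━━┛ 
                                          
                                          
                                          
                                          


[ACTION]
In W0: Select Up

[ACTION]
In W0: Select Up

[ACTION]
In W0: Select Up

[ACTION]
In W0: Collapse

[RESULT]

───────────────┨                          
               ┃                          
               ┃                          
               ┃                          
               ┃                          
++++++++       ┃                          
               ┃                          
~              ┃                          
 ~~~~          ┃                          
     ~~~~      ┃┏━━━━━━━━━━━━━━━━━━━━━━━┓ 
         ~~~~  ┃┃ CheckboxTree          ┃ 
             ~~┃┠───────────────────────┨ 
               ┃┃>[-] repo/             ┃ 
               ┃┃                       ┃ 
               ┃┃                       ┃ 
━━━━━━━━━━━━━━━┛┃                       ┃ 
                ┃                       ┃ 
                ┃                       ┃ 
                ┃                       ┃ 
                ┗━━━━━━━━━━━━━━━━━━━━━━━┛ 
                                          
                                          
                                          
                                          


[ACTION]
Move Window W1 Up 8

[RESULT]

               ┃                          
               ┃                          
               ┃                          
               ┃                          
++++++++       ┃                          
               ┃                          
~              ┃                          
 ~~~~          ┃                          
     ~~~~      ┃                          
         ~~~~  ┃┏━━━━━━━━━━━━━━━━━━━━━━━┓ 
             ~~┃┃ CheckboxTree          ┃ 
               ┃┠───────────────────────┨ 
               ┃┃>[-] repo/             ┃ 
               ┃┃                       ┃ 
━━━━━━━━━━━━━━━┛┃                       ┃ 
                ┃                       ┃ 
                ┃                       ┃ 
                ┃                       ┃ 
                ┃                       ┃ 
                ┗━━━━━━━━━━━━━━━━━━━━━━━┛ 
                                          
                                          
                                          
                                          


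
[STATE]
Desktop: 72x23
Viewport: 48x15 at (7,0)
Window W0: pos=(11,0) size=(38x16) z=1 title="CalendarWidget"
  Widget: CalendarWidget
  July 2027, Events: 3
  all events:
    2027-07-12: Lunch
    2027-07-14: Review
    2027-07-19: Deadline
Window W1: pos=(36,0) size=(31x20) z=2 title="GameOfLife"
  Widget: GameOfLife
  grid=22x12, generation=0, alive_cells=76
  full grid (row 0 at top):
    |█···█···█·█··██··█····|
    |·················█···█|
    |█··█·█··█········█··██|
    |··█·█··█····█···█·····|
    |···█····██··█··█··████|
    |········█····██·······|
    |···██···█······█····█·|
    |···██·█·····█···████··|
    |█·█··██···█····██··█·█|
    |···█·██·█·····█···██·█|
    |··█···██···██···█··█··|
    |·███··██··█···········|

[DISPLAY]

    ┏━━━━━━━━━━━━━━━━━━━━━━━━┏━━━━━━━━━━━━━━━━━━
    ┃ CalendarWidget         ┃ GameOfLife       
    ┠────────────────────────┠──────────────────
    ┃             July 2027  ┃Gen: 0            
    ┃Mo Tu We Th Fr Sa Su    ┃█···█···█·█··██··█
    ┃          1  2  3  4    ┃·················█
    ┃ 5  6  7  8  9 10 11    ┃█··█·█··█········█
    ┃12* 13 14* 15 16 17 18  ┃··█·█··█····█···█·
    ┃19* 20 21 22 23 24 25   ┃···█····██··█··█··
    ┃26 27 28 29 30 31       ┃········█····██···
    ┃                        ┃···██···█······█··
    ┃                        ┃···██·█·····█···██
    ┃                        ┃█·█··██···█····██·
    ┃                        ┃···█·██·█·····█···
    ┃                        ┃··█···██···██···█·


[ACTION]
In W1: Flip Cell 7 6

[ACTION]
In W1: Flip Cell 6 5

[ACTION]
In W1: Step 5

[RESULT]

    ┏━━━━━━━━━━━━━━━━━━━━━━━━┏━━━━━━━━━━━━━━━━━━
    ┃ CalendarWidget         ┃ GameOfLife       
    ┠────────────────────────┠──────────────────
    ┃             July 2027  ┃Gen: 5            
    ┃Mo Tu We Th Fr Sa Su    ┃····██············
    ┃          1  2  3  4    ┃···█·██···········
    ┃ 5  6  7  8  9 10 11    ┃·····█·███········
    ┃12* 13 14* 15 16 17 18  ┃··█·█·····█·····██
    ┃19* 20 21 22 23 24 25   ┃█·█··█····█·····██
    ┃26 27 28 29 30 31       ┃█··█··████······██
    ┃                        ┃·················█
    ┃                        ┃·················█
    ┃                        ┃·█·█····██·····███
    ┃                        ┃·█···█·█···█···██·
    ┃                        ┃·█······████······


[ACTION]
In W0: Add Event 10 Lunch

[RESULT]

    ┏━━━━━━━━━━━━━━━━━━━━━━━━┏━━━━━━━━━━━━━━━━━━
    ┃ CalendarWidget         ┃ GameOfLife       
    ┠────────────────────────┠──────────────────
    ┃             July 2027  ┃Gen: 5            
    ┃Mo Tu We Th Fr Sa Su    ┃····██············
    ┃          1  2  3  4    ┃···█·██···········
    ┃ 5  6  7  8  9 10* 11   ┃·····█·███········
    ┃12* 13 14* 15 16 17 18  ┃··█·█·····█·····██
    ┃19* 20 21 22 23 24 25   ┃█·█··█····█·····██
    ┃26 27 28 29 30 31       ┃█··█··████······██
    ┃                        ┃·················█
    ┃                        ┃·················█
    ┃                        ┃·█·█····██·····███
    ┃                        ┃·█···█·█···█···██·
    ┃                        ┃·█······████······


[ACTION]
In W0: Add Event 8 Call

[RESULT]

    ┏━━━━━━━━━━━━━━━━━━━━━━━━┏━━━━━━━━━━━━━━━━━━
    ┃ CalendarWidget         ┃ GameOfLife       
    ┠────────────────────────┠──────────────────
    ┃             July 2027  ┃Gen: 5            
    ┃Mo Tu We Th Fr Sa Su    ┃····██············
    ┃          1  2  3  4    ┃···█·██···········
    ┃ 5  6  7  8*  9 10* 11  ┃·····█·███········
    ┃12* 13 14* 15 16 17 18  ┃··█·█·····█·····██
    ┃19* 20 21 22 23 24 25   ┃█·█··█····█·····██
    ┃26 27 28 29 30 31       ┃█··█··████······██
    ┃                        ┃·················█
    ┃                        ┃·················█
    ┃                        ┃·█·█····██·····███
    ┃                        ┃·█···█·█···█···██·
    ┃                        ┃·█······████······


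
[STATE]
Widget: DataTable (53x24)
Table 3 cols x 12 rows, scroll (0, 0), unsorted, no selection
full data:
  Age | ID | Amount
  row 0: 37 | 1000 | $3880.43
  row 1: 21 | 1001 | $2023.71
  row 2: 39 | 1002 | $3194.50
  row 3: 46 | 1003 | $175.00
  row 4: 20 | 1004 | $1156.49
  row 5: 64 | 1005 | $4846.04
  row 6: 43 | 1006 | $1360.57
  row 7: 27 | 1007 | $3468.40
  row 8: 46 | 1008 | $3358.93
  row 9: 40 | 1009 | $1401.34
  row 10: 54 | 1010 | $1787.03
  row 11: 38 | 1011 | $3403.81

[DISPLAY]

Age│ID  │Amount                                      
───┼────┼────────                                    
37 │1000│$3880.43                                    
21 │1001│$2023.71                                    
39 │1002│$3194.50                                    
46 │1003│$175.00                                     
20 │1004│$1156.49                                    
64 │1005│$4846.04                                    
43 │1006│$1360.57                                    
27 │1007│$3468.40                                    
46 │1008│$3358.93                                    
40 │1009│$1401.34                                    
54 │1010│$1787.03                                    
38 │1011│$3403.81                                    
                                                     
                                                     
                                                     
                                                     
                                                     
                                                     
                                                     
                                                     
                                                     
                                                     


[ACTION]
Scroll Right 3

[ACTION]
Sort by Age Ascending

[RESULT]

Ag▲│ID  │Amount                                      
───┼────┼────────                                    
20 │1004│$1156.49                                    
21 │1001│$2023.71                                    
27 │1007│$3468.40                                    
37 │1000│$3880.43                                    
38 │1011│$3403.81                                    
39 │1002│$3194.50                                    
40 │1009│$1401.34                                    
43 │1006│$1360.57                                    
46 │1003│$175.00                                     
46 │1008│$3358.93                                    
54 │1010│$1787.03                                    
64 │1005│$4846.04                                    
                                                     
                                                     
                                                     
                                                     
                                                     
                                                     
                                                     
                                                     
                                                     
                                                     


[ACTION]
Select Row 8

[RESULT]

Ag▲│ID  │Amount                                      
───┼────┼────────                                    
20 │1004│$1156.49                                    
21 │1001│$2023.71                                    
27 │1007│$3468.40                                    
37 │1000│$3880.43                                    
38 │1011│$3403.81                                    
39 │1002│$3194.50                                    
40 │1009│$1401.34                                    
43 │1006│$1360.57                                    
>6 │1003│$175.00                                     
46 │1008│$3358.93                                    
54 │1010│$1787.03                                    
64 │1005│$4846.04                                    
                                                     
                                                     
                                                     
                                                     
                                                     
                                                     
                                                     
                                                     
                                                     
                                                     


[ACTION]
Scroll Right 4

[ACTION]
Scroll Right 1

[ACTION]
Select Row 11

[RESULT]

Ag▲│ID  │Amount                                      
───┼────┼────────                                    
20 │1004│$1156.49                                    
21 │1001│$2023.71                                    
27 │1007│$3468.40                                    
37 │1000│$3880.43                                    
38 │1011│$3403.81                                    
39 │1002│$3194.50                                    
40 │1009│$1401.34                                    
43 │1006│$1360.57                                    
46 │1003│$175.00                                     
46 │1008│$3358.93                                    
54 │1010│$1787.03                                    
>4 │1005│$4846.04                                    
                                                     
                                                     
                                                     
                                                     
                                                     
                                                     
                                                     
                                                     
                                                     
                                                     


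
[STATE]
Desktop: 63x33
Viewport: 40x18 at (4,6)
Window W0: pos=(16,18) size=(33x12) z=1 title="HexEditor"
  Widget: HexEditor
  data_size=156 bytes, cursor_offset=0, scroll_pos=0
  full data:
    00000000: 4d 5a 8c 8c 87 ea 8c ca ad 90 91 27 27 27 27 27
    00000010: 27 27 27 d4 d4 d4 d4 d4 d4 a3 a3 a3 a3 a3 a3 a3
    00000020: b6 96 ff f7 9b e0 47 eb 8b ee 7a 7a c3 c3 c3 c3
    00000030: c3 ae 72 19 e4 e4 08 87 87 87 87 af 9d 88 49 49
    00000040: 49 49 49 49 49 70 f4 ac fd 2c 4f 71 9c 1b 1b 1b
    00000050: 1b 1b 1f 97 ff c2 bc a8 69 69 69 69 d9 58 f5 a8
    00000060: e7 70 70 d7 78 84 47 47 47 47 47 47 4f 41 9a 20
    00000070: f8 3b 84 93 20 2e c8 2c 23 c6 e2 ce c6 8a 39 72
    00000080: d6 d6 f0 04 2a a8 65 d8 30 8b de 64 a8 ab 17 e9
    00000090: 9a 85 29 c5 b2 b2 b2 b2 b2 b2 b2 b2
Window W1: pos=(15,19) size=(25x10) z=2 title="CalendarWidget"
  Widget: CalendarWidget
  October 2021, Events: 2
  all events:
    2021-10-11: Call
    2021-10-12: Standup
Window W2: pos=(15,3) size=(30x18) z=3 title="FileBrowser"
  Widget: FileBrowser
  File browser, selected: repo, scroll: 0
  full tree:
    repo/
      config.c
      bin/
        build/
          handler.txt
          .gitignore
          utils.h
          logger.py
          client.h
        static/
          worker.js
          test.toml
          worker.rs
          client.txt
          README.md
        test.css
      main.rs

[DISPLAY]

           ┃> [-] repo/                 
           ┃    config.c                
           ┃    [+] bin/                
           ┃    main.rs                 
           ┃                            
           ┃                            
           ┃                            
           ┃                            
           ┃                            
           ┃                            
           ┃                            
           ┃                            
           ┃                            
           ┃                            
           ┗━━━━━━━━━━━━━━━━━━━━━━━━━━━━
           ┠───────────────────────┨7 ea
           ┃      October 2021     ┃4 d4
           ┃Mo Tu We Th Fr Sa Su   ┃b e0


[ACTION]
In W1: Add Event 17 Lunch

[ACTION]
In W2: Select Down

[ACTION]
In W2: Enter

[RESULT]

           ┃  [-] repo/                 
           ┃  > config.c                
           ┃    [+] bin/                
           ┃    main.rs                 
           ┃                            
           ┃                            
           ┃                            
           ┃                            
           ┃                            
           ┃                            
           ┃                            
           ┃                            
           ┃                            
           ┃                            
           ┗━━━━━━━━━━━━━━━━━━━━━━━━━━━━
           ┠───────────────────────┨7 ea
           ┃      October 2021     ┃4 d4
           ┃Mo Tu We Th Fr Sa Su   ┃b e0


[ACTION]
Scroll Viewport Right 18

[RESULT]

repo/                 ┃                 
nfig.c                ┃                 
] bin/                ┃                 
in.rs                 ┃                 
                      ┃                 
                      ┃                 
                      ┃                 
                      ┃                 
                      ┃                 
                      ┃                 
                      ┃                 
                      ┃                 
                      ┃━━━┓             
                      ┃   ┃             
━━━━━━━━━━━━━━━━━━━━━━┛───┨             
─────────────────┨7 ea 8c ┃             
October 2021     ┃4 d4 d4 ┃             
We Th Fr Sa Su   ┃b e0 47 ┃             


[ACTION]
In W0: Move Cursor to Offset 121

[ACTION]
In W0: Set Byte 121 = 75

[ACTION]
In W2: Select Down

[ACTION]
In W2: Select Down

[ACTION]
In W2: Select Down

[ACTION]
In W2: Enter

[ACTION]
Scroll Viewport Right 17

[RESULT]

epo/                 ┃                  
fig.c                ┃                  
 bin/                ┃                  
n.rs                 ┃                  
                     ┃                  
                     ┃                  
                     ┃                  
                     ┃                  
                     ┃                  
                     ┃                  
                     ┃                  
                     ┃                  
                     ┃━━━┓              
                     ┃   ┃              
━━━━━━━━━━━━━━━━━━━━━┛───┨              
────────────────┨7 ea 8c ┃              
ctober 2021     ┃4 d4 d4 ┃              
e Th Fr Sa Su   ┃b e0 47 ┃              


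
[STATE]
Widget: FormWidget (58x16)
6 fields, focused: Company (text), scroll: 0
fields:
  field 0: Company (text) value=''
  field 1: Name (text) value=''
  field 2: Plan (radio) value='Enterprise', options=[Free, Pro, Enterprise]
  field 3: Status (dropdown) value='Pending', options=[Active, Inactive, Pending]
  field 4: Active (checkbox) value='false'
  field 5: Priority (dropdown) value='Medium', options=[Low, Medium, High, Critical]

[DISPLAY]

> Company:    [                                          ]
  Name:       [                                          ]
  Plan:       ( ) Free  ( ) Pro  (●) Enterprise           
  Status:     [Pending                                  ▼]
  Active:     [ ]                                         
  Priority:   [Medium                                   ▼]
                                                          
                                                          
                                                          
                                                          
                                                          
                                                          
                                                          
                                                          
                                                          
                                                          


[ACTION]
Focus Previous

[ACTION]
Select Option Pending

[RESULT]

  Company:    [                                          ]
  Name:       [                                          ]
  Plan:       ( ) Free  ( ) Pro  (●) Enterprise           
  Status:     [Pending                                  ▼]
  Active:     [ ]                                         
> Priority:   [Medium                                   ▼]
                                                          
                                                          
                                                          
                                                          
                                                          
                                                          
                                                          
                                                          
                                                          
                                                          


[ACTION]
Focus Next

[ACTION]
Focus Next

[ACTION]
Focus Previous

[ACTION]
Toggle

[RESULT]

> Company:    [                                          ]
  Name:       [                                          ]
  Plan:       ( ) Free  ( ) Pro  (●) Enterprise           
  Status:     [Pending                                  ▼]
  Active:     [ ]                                         
  Priority:   [Medium                                   ▼]
                                                          
                                                          
                                                          
                                                          
                                                          
                                                          
                                                          
                                                          
                                                          
                                                          


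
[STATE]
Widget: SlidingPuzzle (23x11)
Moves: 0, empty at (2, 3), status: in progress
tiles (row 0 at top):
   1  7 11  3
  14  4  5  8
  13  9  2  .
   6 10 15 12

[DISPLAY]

┌────┬────┬────┬────┐  
│  1 │  7 │ 11 │  3 │  
├────┼────┼────┼────┤  
│ 14 │  4 │  5 │  8 │  
├────┼────┼────┼────┤  
│ 13 │  9 │  2 │    │  
├────┼────┼────┼────┤  
│  6 │ 10 │ 15 │ 12 │  
└────┴────┴────┴────┘  
Moves: 0               
                       


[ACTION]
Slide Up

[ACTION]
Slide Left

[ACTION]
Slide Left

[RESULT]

┌────┬────┬────┬────┐  
│  1 │  7 │ 11 │  3 │  
├────┼────┼────┼────┤  
│ 14 │  4 │  5 │  8 │  
├────┼────┼────┼────┤  
│ 13 │  9 │  2 │ 12 │  
├────┼────┼────┼────┤  
│  6 │ 10 │ 15 │    │  
└────┴────┴────┴────┘  
Moves: 1               
                       


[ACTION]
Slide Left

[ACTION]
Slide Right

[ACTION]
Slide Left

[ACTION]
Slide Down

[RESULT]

┌────┬────┬────┬────┐  
│  1 │  7 │ 11 │  3 │  
├────┼────┼────┼────┤  
│ 14 │  4 │  5 │  8 │  
├────┼────┼────┼────┤  
│ 13 │  9 │  2 │    │  
├────┼────┼────┼────┤  
│  6 │ 10 │ 15 │ 12 │  
└────┴────┴────┴────┘  
Moves: 4               
                       


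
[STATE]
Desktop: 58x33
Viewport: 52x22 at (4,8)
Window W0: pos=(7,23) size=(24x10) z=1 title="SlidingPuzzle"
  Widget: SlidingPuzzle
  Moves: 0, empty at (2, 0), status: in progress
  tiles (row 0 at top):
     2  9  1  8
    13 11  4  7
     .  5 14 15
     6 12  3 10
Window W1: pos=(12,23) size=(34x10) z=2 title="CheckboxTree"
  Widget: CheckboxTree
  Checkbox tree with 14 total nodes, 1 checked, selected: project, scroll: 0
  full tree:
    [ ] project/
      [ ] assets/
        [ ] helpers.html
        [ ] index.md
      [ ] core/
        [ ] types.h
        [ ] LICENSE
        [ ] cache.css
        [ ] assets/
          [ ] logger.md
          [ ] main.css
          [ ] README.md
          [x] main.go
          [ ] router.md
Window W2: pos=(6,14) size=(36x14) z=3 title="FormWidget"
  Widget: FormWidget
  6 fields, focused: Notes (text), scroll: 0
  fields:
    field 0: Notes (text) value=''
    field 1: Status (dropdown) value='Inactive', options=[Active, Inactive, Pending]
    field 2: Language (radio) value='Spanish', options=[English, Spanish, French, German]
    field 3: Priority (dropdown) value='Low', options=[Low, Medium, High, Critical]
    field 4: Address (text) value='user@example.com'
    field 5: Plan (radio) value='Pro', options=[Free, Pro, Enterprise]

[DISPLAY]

                                                    
                                                    
                                                    
                                                    
                                                    
                                                    
  ┏━━━━━━━━━━━━━━━━━━━━━━━━━━━━━━━━━━┓              
  ┃ FormWidget                       ┃              
  ┠──────────────────────────────────┨              
  ┃> Notes:      [                  ]┃              
  ┃  Status:     [Inactive         ▼]┃              
  ┃  Language:   ( ) English  (●) Spa┃              
  ┃  Priority:   [Low              ▼]┃              
  ┃  Address:    [user@example.com  ]┃              
  ┃  Plan:       ( ) Free  (●) Pro  (┃              
  ┃                                  ┃━━━┓          
  ┃                                  ┃   ┃          
  ┃                                  ┃───┨          
  ┃                                  ┃   ┃          
  ┗━━━━━━━━━━━━━━━━━━━━━━━━━━━━━━━━━━┛   ┃          
   ┃├───┃     [ ] helpers.html           ┃          
   ┃│ 13┃     [ ] index.md               ┃          


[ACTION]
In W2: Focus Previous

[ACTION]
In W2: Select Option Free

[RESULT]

                                                    
                                                    
                                                    
                                                    
                                                    
                                                    
  ┏━━━━━━━━━━━━━━━━━━━━━━━━━━━━━━━━━━┓              
  ┃ FormWidget                       ┃              
  ┠──────────────────────────────────┨              
  ┃  Notes:      [                  ]┃              
  ┃  Status:     [Inactive         ▼]┃              
  ┃  Language:   ( ) English  (●) Spa┃              
  ┃  Priority:   [Low              ▼]┃              
  ┃  Address:    [user@example.com  ]┃              
  ┃> Plan:       (●) Free  ( ) Pro  (┃              
  ┃                                  ┃━━━┓          
  ┃                                  ┃   ┃          
  ┃                                  ┃───┨          
  ┃                                  ┃   ┃          
  ┗━━━━━━━━━━━━━━━━━━━━━━━━━━━━━━━━━━┛   ┃          
   ┃├───┃     [ ] helpers.html           ┃          
   ┃│ 13┃     [ ] index.md               ┃          


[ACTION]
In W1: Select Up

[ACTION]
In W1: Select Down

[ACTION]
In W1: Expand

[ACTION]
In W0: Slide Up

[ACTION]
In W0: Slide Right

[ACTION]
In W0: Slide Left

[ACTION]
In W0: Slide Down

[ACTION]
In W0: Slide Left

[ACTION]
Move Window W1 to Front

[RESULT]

                                                    
                                                    
                                                    
                                                    
                                                    
                                                    
  ┏━━━━━━━━━━━━━━━━━━━━━━━━━━━━━━━━━━┓              
  ┃ FormWidget                       ┃              
  ┠──────────────────────────────────┨              
  ┃  Notes:      [                  ]┃              
  ┃  Status:     [Inactive         ▼]┃              
  ┃  Language:   ( ) English  (●) Spa┃              
  ┃  Priority:   [Low              ▼]┃              
  ┃  Address:    [user@example.com  ]┃              
  ┃> Plan:       (●) Free  ( ) Pro  (┃              
  ┃     ┏━━━━━━━━━━━━━━━━━━━━━━━━━━━━━━━━┓          
  ┃     ┃ CheckboxTree                   ┃          
  ┃     ┠────────────────────────────────┨          
  ┃     ┃ [-] project/                   ┃          
  ┗━━━━━┃>  [ ] assets/                  ┃          
   ┃├───┃     [ ] helpers.html           ┃          
   ┃│ 13┃     [ ] index.md               ┃          


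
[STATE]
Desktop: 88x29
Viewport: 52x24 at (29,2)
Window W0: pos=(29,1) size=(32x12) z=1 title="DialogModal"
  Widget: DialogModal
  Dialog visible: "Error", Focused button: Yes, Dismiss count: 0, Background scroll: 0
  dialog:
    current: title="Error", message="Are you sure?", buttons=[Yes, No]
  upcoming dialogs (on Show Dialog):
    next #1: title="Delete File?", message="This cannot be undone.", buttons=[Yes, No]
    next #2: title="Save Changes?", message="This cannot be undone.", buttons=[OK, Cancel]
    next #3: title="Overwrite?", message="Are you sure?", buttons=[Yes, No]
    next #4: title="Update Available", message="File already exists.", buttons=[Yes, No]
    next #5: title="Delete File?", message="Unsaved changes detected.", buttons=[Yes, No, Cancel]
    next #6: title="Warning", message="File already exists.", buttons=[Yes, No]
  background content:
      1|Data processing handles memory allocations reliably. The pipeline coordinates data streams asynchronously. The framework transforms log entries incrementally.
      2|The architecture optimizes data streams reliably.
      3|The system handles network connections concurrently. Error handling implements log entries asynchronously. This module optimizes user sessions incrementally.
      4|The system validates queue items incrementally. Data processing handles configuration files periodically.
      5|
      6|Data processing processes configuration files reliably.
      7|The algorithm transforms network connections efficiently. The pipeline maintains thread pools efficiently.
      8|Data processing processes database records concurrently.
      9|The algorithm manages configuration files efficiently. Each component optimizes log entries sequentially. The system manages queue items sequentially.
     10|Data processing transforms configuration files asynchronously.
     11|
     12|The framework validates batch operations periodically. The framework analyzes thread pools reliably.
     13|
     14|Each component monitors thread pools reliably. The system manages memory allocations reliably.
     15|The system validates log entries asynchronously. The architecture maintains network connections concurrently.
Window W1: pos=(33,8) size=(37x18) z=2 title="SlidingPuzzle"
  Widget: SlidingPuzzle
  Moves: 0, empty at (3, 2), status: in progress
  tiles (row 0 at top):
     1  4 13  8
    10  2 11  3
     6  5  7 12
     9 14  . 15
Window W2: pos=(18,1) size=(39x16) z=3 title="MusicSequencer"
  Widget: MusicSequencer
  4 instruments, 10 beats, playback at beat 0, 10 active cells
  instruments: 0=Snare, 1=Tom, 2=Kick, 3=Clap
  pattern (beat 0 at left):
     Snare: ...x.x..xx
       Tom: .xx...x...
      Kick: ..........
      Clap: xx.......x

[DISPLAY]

encer                      ┃   ┃                    
───────────────────────────┨───┨                    
456789                     ┃ory┃                    
·█··██                     ┃dat┃                    
··█···                     ┃con┃                    
······                     ┃ite┃                    
·····█                     ┃━━━━━━━━━━━━┓           
                           ┃            ┃           
                           ┃────────────┨           
                           ┃            ┃           
                           ┃            ┃           
                           ┃            ┃           
                           ┃            ┃           
                           ┃            ┃           
━━━━━━━━━━━━━━━━━━━━━━━━━━━┛            ┃           
    ┃├────┼────┼────┼────┤              ┃           
    ┃│  9 │ 14 │    │ 15 │              ┃           
    ┃└────┴────┴────┴────┘              ┃           
    ┃Moves: 0                           ┃           
    ┃                                   ┃           
    ┃                                   ┃           
    ┃                                   ┃           
    ┃                                   ┃           
    ┗━━━━━━━━━━━━━━━━━━━━━━━━━━━━━━━━━━━┛           


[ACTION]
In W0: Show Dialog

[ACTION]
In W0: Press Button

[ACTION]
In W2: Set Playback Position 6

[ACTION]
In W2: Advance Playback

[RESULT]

encer                      ┃   ┃                    
───────────────────────────┨───┨                    
456▼89                     ┃ory┃                    
·█··██                     ┃dat┃                    
··█···                     ┃con┃                    
······                     ┃ite┃                    
·····█                     ┃━━━━━━━━━━━━┓           
                           ┃            ┃           
                           ┃────────────┨           
                           ┃            ┃           
                           ┃            ┃           
                           ┃            ┃           
                           ┃            ┃           
                           ┃            ┃           
━━━━━━━━━━━━━━━━━━━━━━━━━━━┛            ┃           
    ┃├────┼────┼────┼────┤              ┃           
    ┃│  9 │ 14 │    │ 15 │              ┃           
    ┃└────┴────┴────┴────┘              ┃           
    ┃Moves: 0                           ┃           
    ┃                                   ┃           
    ┃                                   ┃           
    ┃                                   ┃           
    ┃                                   ┃           
    ┗━━━━━━━━━━━━━━━━━━━━━━━━━━━━━━━━━━━┛           
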